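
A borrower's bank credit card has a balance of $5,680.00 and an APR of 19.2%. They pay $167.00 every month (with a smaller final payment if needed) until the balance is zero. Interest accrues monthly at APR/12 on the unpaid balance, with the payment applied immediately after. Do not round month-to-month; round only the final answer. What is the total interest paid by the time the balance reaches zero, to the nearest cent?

Monthly rate r = 19.2%/12 = 1.6% = 0.016.
Payoff takes n = ⌈−ln(1 − rB₀/P)/ln(1+r)⌉ = ⌈49.497⌉ = 50 payments; the last is $83.33.
Total paid = 49·$167.00 + $83.33 = $8,266.33.
Total interest = total paid − principal = $8,266.33 − $5,680.00 = $2,586.33.

$2,586.33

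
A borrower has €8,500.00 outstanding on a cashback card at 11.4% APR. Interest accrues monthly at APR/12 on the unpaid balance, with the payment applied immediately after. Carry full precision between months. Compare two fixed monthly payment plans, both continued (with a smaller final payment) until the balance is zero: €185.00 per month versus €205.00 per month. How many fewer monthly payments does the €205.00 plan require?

8 fewer payments

Monthly rate r = 11.4%/12 = 0.95% = 0.0095.
At €185.00/mo: n = ⌈−ln(1 − rB₀/P)/ln(1+r)⌉ = 61 payments (last €122.57); total interest = total paid − €8,500.00 = €2,722.57.
At €205.00/mo: 53 payments (last €196.17); total interest €2,356.17.
Payments saved = 61 − 53 = 8.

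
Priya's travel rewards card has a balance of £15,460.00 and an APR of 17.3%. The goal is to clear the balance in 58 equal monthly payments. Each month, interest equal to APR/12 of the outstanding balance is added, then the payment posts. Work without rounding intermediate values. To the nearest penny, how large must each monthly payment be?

Monthly rate r = 17.3%/12 = 1.44167% = 0.0144167.
Level-payment amortization: P = B₀·r / (1 − (1+r)^(−n)) = 15460.00·0.0144167 / (1 − 1.01442^(−58)).
Denominator 1 − (1+r)^(−58) = 0.564036437.
P = 222.882 / 0.564036437 ≈ 395.15.

£395.15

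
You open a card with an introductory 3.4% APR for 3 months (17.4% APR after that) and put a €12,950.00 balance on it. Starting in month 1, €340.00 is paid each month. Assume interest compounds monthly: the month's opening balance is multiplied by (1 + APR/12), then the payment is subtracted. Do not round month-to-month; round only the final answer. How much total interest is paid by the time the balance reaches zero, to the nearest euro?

€5,081

Promo months 1–3 at r₀ = 3.4%/12 = 0.00283333; months 4+ at r₁ = 17.4%/12 = 0.0145.
After month 3: iterate B ← B·(1+r₀) − €340.00 for 3 months → €12,037.49.
Then at r₁ with €340.00/mo: n₂ = −ln(1 − r₁·B/P)/ln(1+r₁) ≈ 50.03 → 51 more payments.
Total paid = 53·€340.00 + €10.57 = €18,030.57; interest = €18,030.57 − €12,950.00 = €5,080.57.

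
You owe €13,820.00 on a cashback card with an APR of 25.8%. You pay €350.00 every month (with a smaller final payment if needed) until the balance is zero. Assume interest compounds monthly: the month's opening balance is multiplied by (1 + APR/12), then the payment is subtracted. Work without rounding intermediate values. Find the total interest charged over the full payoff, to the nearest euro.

Monthly rate r = 25.8%/12 = 2.15% = 0.0215.
Payoff takes n = ⌈−ln(1 − rB₀/P)/ln(1+r)⌉ = ⌈88.853⌉ = 89 payments; the last is €299.08.
Total paid = 88·€350.00 + €299.08 = €31,099.08.
Total interest = total paid − principal = €31,099.08 − €13,820.00 = €17,279.08.

€17,279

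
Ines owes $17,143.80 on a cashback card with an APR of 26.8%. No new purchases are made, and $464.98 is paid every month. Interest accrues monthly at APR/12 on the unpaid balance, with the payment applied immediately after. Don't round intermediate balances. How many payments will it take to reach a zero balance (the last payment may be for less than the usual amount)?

Monthly rate r = 26.8%/12 = 2.23333% = 0.0223333.
Recurrence: B ← B·(1+r) − $464.98.
Month 1: interest $382.88; balance after payment $17,061.70.
Month 2: interest $381.04; balance after payment $16,977.76.
Closed form: n = −ln(1 − rB₀/P)/ln(1+r) = −ln(0.17657)/ln(1.02233) ≈ 78.507, so the balance reaches zero during payment 79.

79 payments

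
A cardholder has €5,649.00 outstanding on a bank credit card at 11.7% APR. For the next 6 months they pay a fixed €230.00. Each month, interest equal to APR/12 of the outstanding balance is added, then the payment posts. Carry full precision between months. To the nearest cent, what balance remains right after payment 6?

Monthly rate r = 11.7%/12 = 0.975% = 0.00975.
Each month: B ← B·(1+r) − €230.00.
Month 1: interest €55.08; balance after payment €5,474.08.
Month 2: interest €53.37; balance after payment €5,297.45.
Month 3: interest €51.65; balance after payment €5,119.10.
Month 4: interest €49.91; balance after payment €4,939.01.
Month 5: interest €48.16; balance after payment €4,757.17.
Month 6: interest €46.38; balance after payment €4,573.55.

€4,573.55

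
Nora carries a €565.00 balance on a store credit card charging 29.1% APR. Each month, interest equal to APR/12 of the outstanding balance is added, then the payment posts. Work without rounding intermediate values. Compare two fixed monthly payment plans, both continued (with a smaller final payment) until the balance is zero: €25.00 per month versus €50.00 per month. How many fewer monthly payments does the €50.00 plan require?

Monthly rate r = 29.1%/12 = 2.425% = 0.02425.
At €25.00/mo: n = ⌈−ln(1 − rB₀/P)/ln(1+r)⌉ = 34 payments (last €3.67); total interest = total paid − €565.00 = €263.67.
At €50.00/mo: 14 payments (last €18.40); total interest €103.40.
Payments saved = 34 − 14 = 20.

20 fewer payments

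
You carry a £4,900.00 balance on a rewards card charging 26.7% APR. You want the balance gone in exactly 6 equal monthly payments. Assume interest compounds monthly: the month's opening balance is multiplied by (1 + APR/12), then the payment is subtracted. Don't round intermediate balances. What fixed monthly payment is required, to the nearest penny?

Monthly rate r = 26.7%/12 = 2.225% = 0.02225.
Level-payment amortization: P = B₀·r / (1 − (1+r)^(−n)) = 4900.00·0.02225 / (1 − 1.02225^(−6)).
Denominator 1 − (1+r)^(−6) = 0.123690975.
P = 109.025 / 0.123690975 ≈ 881.43.

£881.43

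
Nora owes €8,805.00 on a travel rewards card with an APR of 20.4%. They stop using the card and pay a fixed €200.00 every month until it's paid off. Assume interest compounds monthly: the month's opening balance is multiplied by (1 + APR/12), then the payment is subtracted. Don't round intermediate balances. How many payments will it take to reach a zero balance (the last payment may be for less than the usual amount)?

Monthly rate r = 20.4%/12 = 1.7% = 0.017.
Recurrence: B ← B·(1+r) − €200.00.
Month 1: interest €149.68; balance after payment €8,754.68.
Month 2: interest €148.83; balance after payment €8,703.51.
Closed form: n = −ln(1 − rB₀/P)/ln(1+r) = −ln(0.25158)/ln(1.017) ≈ 81.865, so the balance reaches zero during payment 82.

82 months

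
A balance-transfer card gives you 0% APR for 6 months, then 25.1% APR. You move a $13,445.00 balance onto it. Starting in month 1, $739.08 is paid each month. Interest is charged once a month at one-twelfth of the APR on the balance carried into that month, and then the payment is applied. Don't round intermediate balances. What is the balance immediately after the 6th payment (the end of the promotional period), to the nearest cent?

Promo months 1–6 at r₀ = 0%/12 = 0; months 7+ at r₁ = 25.1%/12 = 0.0209167.
After month 6 (no interest yet): B = $13,445.00 − 6·$739.08 = $9,010.52.

$9,010.52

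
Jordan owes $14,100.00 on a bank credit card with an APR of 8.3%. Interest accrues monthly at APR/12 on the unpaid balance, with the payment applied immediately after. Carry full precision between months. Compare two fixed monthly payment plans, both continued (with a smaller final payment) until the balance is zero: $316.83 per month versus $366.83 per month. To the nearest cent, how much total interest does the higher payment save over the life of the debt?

Monthly rate r = 8.3%/12 = 0.691667% = 0.00691667.
At $316.83/mo: n = ⌈−ln(1 − rB₀/P)/ln(1+r)⌉ = 54 payments (last $118.87); total interest = total paid − $14,100.00 = $2,810.86.
At $366.83/mo: 45 payments (last $307.15); total interest $2,347.67.
Interest saved = $2,810.86 − $2,347.67 = $463.19.

$463.19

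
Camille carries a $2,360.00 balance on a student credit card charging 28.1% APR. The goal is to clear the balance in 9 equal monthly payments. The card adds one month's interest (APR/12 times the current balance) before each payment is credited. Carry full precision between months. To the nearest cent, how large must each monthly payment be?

Monthly rate r = 28.1%/12 = 2.34167% = 0.0234167.
Level-payment amortization: P = B₀·r / (1 − (1+r)^(−n)) = 2360.00·0.0234167 / (1 − 1.02342^(−9)).
Denominator 1 − (1+r)^(−9) = 0.188053092.
P = 55.2633 / 0.188053092 ≈ 293.87.

$293.87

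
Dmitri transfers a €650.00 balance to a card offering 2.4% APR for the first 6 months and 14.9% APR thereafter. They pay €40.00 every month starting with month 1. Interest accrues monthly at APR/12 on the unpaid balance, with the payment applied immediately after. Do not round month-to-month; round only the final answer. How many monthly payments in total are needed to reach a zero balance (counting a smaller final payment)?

18 months

Promo months 1–6 at r₀ = 2.4%/12 = 0.002; months 7+ at r₁ = 14.9%/12 = 0.0124167.
After month 6: iterate B ← B·(1+r₀) − €40.00 for 6 months → €416.64.
Then at r₁ with €40.00/mo: n₂ = −ln(1 − r₁·B/P)/ln(1+r₁) ≈ 11.22 → 12 more payments.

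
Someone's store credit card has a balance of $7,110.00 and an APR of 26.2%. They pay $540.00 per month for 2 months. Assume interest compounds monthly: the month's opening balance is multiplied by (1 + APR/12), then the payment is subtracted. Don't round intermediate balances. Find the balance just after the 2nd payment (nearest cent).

$6,332.07

Monthly rate r = 26.2%/12 = 2.18333% = 0.0218333.
Each month: B ← B·(1+r) − $540.00.
Month 1: interest $155.23; balance after payment $6,725.23.
Month 2: interest $146.83; balance after payment $6,332.07.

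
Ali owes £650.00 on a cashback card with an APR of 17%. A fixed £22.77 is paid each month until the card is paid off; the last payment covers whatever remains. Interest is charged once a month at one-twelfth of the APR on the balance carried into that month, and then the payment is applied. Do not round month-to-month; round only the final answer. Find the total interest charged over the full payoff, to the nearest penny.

Monthly rate r = 17%/12 = 1.41667% = 0.0141667.
Payoff takes n = ⌈−ln(1 − rB₀/P)/ln(1+r)⌉ = ⌈36.837⌉ = 37 payments; the last is £19.08.
Total paid = 36·£22.77 + £19.08 = £838.80.
Total interest = total paid − principal = £838.80 − £650.00 = £188.80.

£188.80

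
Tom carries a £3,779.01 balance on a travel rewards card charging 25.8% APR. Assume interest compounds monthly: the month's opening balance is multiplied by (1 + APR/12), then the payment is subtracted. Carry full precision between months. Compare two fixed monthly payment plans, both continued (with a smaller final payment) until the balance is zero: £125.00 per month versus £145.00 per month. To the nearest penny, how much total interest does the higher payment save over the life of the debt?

£567.41

Monthly rate r = 25.8%/12 = 2.15% = 0.0215.
At £125.00/mo: n = ⌈−ln(1 − rB₀/P)/ln(1+r)⌉ = 50 payments (last £44.13); total interest = total paid − £3,779.01 = £2,390.12.
At £145.00/mo: 39 payments (last £91.72); total interest £1,822.71.
Interest saved = £2,390.12 − £1,822.71 = £567.41.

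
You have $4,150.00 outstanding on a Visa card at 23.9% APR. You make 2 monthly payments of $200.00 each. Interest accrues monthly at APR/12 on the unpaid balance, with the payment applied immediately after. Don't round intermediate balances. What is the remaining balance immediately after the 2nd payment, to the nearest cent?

Monthly rate r = 23.9%/12 = 1.99167% = 0.0199167.
Each month: B ← B·(1+r) − $200.00.
Month 1: interest $82.65; balance after payment $4,032.65.
Month 2: interest $80.32; balance after payment $3,912.97.

$3,912.97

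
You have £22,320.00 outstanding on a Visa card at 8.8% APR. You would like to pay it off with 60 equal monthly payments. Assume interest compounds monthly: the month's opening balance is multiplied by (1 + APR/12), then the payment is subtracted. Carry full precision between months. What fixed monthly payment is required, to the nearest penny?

£461.16

Monthly rate r = 8.8%/12 = 0.733333% = 0.00733333.
Level-payment amortization: P = B₀·r / (1 − (1+r)^(−n)) = 22320.00·0.00733333 / (1 − 1.00733^(−60)).
Denominator 1 − (1+r)^(−60) = 0.354928755.
P = 163.68 / 0.354928755 ≈ 461.16.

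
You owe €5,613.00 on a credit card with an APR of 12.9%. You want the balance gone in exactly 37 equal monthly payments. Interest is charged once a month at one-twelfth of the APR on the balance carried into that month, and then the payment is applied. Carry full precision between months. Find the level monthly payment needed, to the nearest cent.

€184.67

Monthly rate r = 12.9%/12 = 1.075% = 0.01075.
Level-payment amortization: P = B₀·r / (1 − (1+r)^(−n)) = 5613.00·0.01075 / (1 − 1.01075^(−37)).
Denominator 1 − (1+r)^(−37) = 0.326742423.
P = 60.3398 / 0.326742423 ≈ 184.67.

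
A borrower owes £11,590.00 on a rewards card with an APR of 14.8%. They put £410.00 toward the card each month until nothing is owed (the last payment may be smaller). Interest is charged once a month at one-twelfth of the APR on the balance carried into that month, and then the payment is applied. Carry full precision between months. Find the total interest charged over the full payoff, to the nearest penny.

£2,749.02

Monthly rate r = 14.8%/12 = 1.23333% = 0.0123333.
Payoff takes n = ⌈−ln(1 − rB₀/P)/ln(1+r)⌉ = ⌈34.973⌉ = 35 payments; the last is £399.02.
Total paid = 34·£410.00 + £399.02 = £14,339.02.
Total interest = total paid − principal = £14,339.02 − £11,590.00 = £2,749.02.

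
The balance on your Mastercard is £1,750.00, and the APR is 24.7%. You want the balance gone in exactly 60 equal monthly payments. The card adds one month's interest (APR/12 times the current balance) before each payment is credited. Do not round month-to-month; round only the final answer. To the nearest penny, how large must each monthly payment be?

Monthly rate r = 24.7%/12 = 2.05833% = 0.0205833.
Level-payment amortization: P = B₀·r / (1 − (1+r)^(−n)) = 1750.00·0.0205833 / (1 − 1.02058^(−60)).
Denominator 1 − (1+r)^(−60) = 0.705495665.
P = 36.0208 / 0.705495665 ≈ 51.06.

£51.06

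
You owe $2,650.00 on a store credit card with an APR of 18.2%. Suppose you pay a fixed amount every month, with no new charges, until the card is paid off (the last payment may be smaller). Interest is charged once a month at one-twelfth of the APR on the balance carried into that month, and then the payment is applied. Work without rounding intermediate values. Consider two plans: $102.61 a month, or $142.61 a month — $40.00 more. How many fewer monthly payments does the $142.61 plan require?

12 fewer payments

Monthly rate r = 18.2%/12 = 1.51667% = 0.0151667.
At $102.61/mo: n = ⌈−ln(1 − rB₀/P)/ln(1+r)⌉ = 34 payments (last $2.29); total interest = total paid − $2,650.00 = $738.42.
At $142.61/mo: 22 payments (last $141.54); total interest $486.35.
Payments saved = 34 − 22 = 12.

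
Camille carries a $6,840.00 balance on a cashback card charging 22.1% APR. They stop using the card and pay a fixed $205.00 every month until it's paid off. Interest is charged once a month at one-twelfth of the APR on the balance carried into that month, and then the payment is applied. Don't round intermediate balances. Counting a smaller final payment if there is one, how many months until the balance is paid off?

53 payments

Monthly rate r = 22.1%/12 = 1.84167% = 0.0184167.
Recurrence: B ← B·(1+r) − $205.00.
Month 1: interest $125.97; balance after payment $6,760.97.
Month 2: interest $124.51; balance after payment $6,680.48.
Closed form: n = −ln(1 − rB₀/P)/ln(1+r) = −ln(0.38551)/ln(1.01842) ≈ 52.232, so the balance reaches zero during payment 53.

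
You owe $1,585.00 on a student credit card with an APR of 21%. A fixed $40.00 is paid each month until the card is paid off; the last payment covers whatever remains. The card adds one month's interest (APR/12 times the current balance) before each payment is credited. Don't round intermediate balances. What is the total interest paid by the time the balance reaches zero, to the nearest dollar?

Monthly rate r = 21%/12 = 1.75% = 0.0175.
Payoff takes n = ⌈−ln(1 − rB₀/P)/ln(1+r)⌉ = ⌈68.151⌉ = 69 payments; the last is $6.10.
Total paid = 68·$40.00 + $6.10 = $2,726.10.
Total interest = total paid − principal = $2,726.10 − $1,585.00 = $1,141.10.

$1,141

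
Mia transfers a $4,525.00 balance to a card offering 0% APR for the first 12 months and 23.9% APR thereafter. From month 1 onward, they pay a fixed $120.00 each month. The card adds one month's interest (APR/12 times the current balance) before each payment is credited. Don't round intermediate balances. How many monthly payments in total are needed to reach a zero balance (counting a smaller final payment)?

49 months

Promo months 1–12 at r₀ = 0%/12 = 0; months 13+ at r₁ = 23.9%/12 = 0.0199167.
After month 12 (no interest yet): B = $4,525.00 − 12·$120.00 = $3,085.00.
Then at r₁ with $120.00/mo: n₂ = −ln(1 − r₁·B/P)/ln(1+r₁) ≈ 36.38 → 37 more payments.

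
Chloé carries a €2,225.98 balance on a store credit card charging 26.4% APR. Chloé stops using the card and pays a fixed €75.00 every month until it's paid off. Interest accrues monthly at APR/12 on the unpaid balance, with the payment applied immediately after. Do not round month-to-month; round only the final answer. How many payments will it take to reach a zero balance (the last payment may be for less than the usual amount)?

49 months

Monthly rate r = 26.4%/12 = 2.2% = 0.022.
Recurrence: B ← B·(1+r) − €75.00.
Month 1: interest €48.97; balance after payment €2,199.95.
Month 2: interest €48.40; balance after payment €2,173.35.
Closed form: n = −ln(1 − rB₀/P)/ln(1+r) = −ln(0.34705)/ln(1.022) ≈ 48.632, so the balance reaches zero during payment 49.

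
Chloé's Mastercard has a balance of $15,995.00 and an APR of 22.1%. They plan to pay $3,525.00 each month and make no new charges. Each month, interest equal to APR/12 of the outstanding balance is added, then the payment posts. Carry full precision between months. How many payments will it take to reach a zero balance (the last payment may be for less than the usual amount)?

5 months

Monthly rate r = 22.1%/12 = 1.84167% = 0.0184167.
Recurrence: B ← B·(1+r) − $3,525.00.
Month 1: interest $294.57; balance after payment $12,764.57.
Month 2: interest $235.08; balance after payment $9,474.66.
Month 3: interest $174.49; balance after payment $6,124.15.
Month 4: interest $112.79; balance after payment $2,711.93.
Month 5: interest $49.94; balance after payment $0.00.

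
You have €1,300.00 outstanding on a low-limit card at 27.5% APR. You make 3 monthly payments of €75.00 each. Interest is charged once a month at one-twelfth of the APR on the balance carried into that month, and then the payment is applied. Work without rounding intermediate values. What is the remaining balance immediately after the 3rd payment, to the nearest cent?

€1,161.24

Monthly rate r = 27.5%/12 = 2.29167% = 0.0229167.
Each month: B ← B·(1+r) − €75.00.
Month 1: interest €29.79; balance after payment €1,254.79.
Month 2: interest €28.76; balance after payment €1,208.55.
Month 3: interest €27.70; balance after payment €1,161.24.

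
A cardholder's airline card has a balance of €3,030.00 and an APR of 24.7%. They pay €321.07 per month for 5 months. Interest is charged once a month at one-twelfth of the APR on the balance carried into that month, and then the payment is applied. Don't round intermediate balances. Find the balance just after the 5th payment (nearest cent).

€1,682.13

Monthly rate r = 24.7%/12 = 2.05833% = 0.0205833.
Each month: B ← B·(1+r) − €321.07.
Month 1: interest €62.37; balance after payment €2,771.30.
Month 2: interest €57.04; balance after payment €2,507.27.
Month 3: interest €51.61; balance after payment €2,237.81.
Month 4: interest €46.06; balance after payment €1,962.80.
Month 5: interest €40.40; balance after payment €1,682.13.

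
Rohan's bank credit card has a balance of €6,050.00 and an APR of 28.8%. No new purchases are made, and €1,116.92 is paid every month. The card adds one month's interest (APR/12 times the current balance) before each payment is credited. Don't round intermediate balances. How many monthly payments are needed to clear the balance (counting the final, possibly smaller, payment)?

6 months

Monthly rate r = 28.8%/12 = 2.4% = 0.024.
Recurrence: B ← B·(1+r) − €1,116.92.
Month 1: interest €145.20; balance after payment €5,078.28.
Month 2: interest €121.88; balance after payment €4,083.24.
Month 3: interest €98.00; balance after payment €3,064.32.
Month 4: interest €73.54; balance after payment €2,020.94.
Month 5: interest €48.50; balance after payment €952.52.
Month 6: interest €22.86; balance after payment €0.00.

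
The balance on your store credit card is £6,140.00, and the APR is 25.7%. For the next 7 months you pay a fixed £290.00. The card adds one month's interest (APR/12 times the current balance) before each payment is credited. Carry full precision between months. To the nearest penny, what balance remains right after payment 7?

£4,956.60

Monthly rate r = 25.7%/12 = 2.14167% = 0.0214167.
Each month: B ← B·(1+r) − £290.00.
Month 1: interest £131.50; balance after payment £5,981.50.
Month 2: interest £128.10; balance after payment £5,819.60.
Month 3: interest £124.64; balance after payment £5,654.24.
Month 4: interest £121.09; balance after payment £5,485.33.
Month 5: interest £117.48; balance after payment £5,312.81.
Month 6: interest £113.78; balance after payment £5,136.59.
Month 7: interest £110.01; balance after payment £4,956.60.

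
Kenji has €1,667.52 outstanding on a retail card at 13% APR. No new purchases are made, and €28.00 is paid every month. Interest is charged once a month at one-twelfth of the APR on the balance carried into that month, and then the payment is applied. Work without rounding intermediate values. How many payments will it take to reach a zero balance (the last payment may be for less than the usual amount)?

97 months

Monthly rate r = 13%/12 = 1.08333% = 0.0108333.
Recurrence: B ← B·(1+r) − €28.00.
Month 1: interest €18.06; balance after payment €1,657.58.
Month 2: interest €17.96; balance after payment €1,647.54.
Closed form: n = −ln(1 − rB₀/P)/ln(1+r) = −ln(0.35483)/ln(1.01083) ≈ 96.159, so the balance reaches zero during payment 97.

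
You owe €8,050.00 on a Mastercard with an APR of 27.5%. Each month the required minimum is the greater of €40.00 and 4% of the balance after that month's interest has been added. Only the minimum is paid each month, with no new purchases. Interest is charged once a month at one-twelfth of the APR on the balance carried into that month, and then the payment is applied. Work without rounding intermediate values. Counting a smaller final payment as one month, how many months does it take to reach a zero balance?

Monthly rate r = 27.5%/12 = 2.29167% = 0.0229167.
While 4% of the post-interest balance exceeds €40.00, each month B ← (B·(1+r))·(1 − 0.04), i.e. B shrinks by the factor (1+r)·0.96 = 0.982.
This holds for months 1–117. Entering month 118 the balance is €961.26; 4% of the post-interest balance is now below €40.00, so the flat €40.00 minimum applies from here.
From month 118 a fixed €40.00 at rate r clears €961.26 in 36 more payments. Total: 117 + 36 = 153 months.

153 months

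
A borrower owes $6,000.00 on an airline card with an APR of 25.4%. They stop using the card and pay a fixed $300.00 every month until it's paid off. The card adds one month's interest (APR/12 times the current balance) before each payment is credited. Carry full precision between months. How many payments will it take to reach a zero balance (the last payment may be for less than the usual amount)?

27 months

Monthly rate r = 25.4%/12 = 2.11667% = 0.0211667.
Recurrence: B ← B·(1+r) − $300.00.
Month 1: interest $127.00; balance after payment $5,827.00.
Month 2: interest $123.34; balance after payment $5,650.34.
Closed form: n = −ln(1 − rB₀/P)/ln(1+r) = −ln(0.57667)/ln(1.02117) ≈ 26.282, so the balance reaches zero during payment 27.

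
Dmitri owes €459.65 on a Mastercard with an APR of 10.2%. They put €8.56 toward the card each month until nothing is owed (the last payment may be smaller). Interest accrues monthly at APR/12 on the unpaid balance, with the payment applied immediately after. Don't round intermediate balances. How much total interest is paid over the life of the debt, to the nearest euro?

€157

Monthly rate r = 10.2%/12 = 0.85% = 0.0085.
Payoff takes n = ⌈−ln(1 − rB₀/P)/ln(1+r)⌉ = ⌈72.021⌉ = 73 payments; the last is €0.18.
Total paid = 72·€8.56 + €0.18 = €616.50.
Total interest = total paid − principal = €616.50 − €459.65 = €156.85.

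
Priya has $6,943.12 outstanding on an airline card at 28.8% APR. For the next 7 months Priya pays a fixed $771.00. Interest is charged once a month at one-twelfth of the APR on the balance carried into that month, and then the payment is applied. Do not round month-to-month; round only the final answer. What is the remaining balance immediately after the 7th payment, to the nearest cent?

$2,395.48

Monthly rate r = 28.8%/12 = 2.4% = 0.024.
Each month: B ← B·(1+r) − $771.00.
Month 1: interest $166.63; balance after payment $6,338.75.
Month 2: interest $152.13; balance after payment $5,719.88.
Month 3: interest $137.28; balance after payment $5,086.16.
Month 4: interest $122.07; balance after payment $4,437.23.
Month 5: interest $106.49; balance after payment $3,772.72.
Month 6: interest $90.55; balance after payment $3,092.27.
Month 7: interest $74.21; balance after payment $2,395.48.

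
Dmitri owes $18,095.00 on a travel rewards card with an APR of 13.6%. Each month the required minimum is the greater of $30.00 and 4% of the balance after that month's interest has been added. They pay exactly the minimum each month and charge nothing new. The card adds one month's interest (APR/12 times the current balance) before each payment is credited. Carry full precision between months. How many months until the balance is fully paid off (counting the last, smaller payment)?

Monthly rate r = 13.6%/12 = 1.13333% = 0.0113333.
While 4% of the post-interest balance exceeds $30.00, each month B ← (B·(1+r))·(1 − 0.04), i.e. B shrinks by the factor (1+r)·0.96 = 0.97088.
This holds for months 1–109. Entering month 110 the balance is $722.11; 4% of the post-interest balance is now below $30.00, so the flat $30.00 minimum applies from here.
From month 110 a fixed $30.00 at rate r clears $722.11 in 29 more payments. Total: 109 + 29 = 138 months.

138 months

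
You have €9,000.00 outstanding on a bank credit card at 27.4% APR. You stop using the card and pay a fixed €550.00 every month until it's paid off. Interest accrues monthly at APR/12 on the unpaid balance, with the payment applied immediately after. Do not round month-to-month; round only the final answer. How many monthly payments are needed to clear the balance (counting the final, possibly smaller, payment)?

21 months

Monthly rate r = 27.4%/12 = 2.28333% = 0.0228333.
Recurrence: B ← B·(1+r) − €550.00.
Month 1: interest €205.50; balance after payment €8,655.50.
Month 2: interest €197.63; balance after payment €8,303.13.
Closed form: n = −ln(1 − rB₀/P)/ln(1+r) = −ln(0.62636)/ln(1.02283) ≈ 20.722, so the balance reaches zero during payment 21.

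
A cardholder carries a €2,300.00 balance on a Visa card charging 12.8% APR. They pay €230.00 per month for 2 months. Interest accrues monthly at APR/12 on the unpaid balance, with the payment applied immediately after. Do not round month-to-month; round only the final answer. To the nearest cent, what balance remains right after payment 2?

Monthly rate r = 12.8%/12 = 1.06667% = 0.0106667.
Each month: B ← B·(1+r) − €230.00.
Month 1: interest €24.53; balance after payment €2,094.53.
Month 2: interest €22.34; balance after payment €1,886.88.

€1,886.88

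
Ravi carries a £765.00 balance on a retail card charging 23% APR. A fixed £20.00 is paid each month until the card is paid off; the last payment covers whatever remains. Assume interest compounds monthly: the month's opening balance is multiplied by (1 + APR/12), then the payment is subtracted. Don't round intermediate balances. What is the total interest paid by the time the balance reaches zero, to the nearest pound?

£627

Monthly rate r = 23%/12 = 1.91667% = 0.0191667.
Payoff takes n = ⌈−ln(1 − rB₀/P)/ln(1+r)⌉ = ⌈69.579⌉ = 70 payments; the last is £11.62.
Total paid = 69·£20.00 + £11.62 = £1,391.62.
Total interest = total paid − principal = £1,391.62 − £765.00 = £626.62.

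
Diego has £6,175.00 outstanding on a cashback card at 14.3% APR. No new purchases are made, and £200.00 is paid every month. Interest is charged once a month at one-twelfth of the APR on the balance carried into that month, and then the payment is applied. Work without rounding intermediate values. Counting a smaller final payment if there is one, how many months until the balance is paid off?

Monthly rate r = 14.3%/12 = 1.19167% = 0.0119167.
Recurrence: B ← B·(1+r) − £200.00.
Month 1: interest £73.59; balance after payment £6,048.59.
Month 2: interest £72.08; balance after payment £5,920.66.
Closed form: n = −ln(1 − rB₀/P)/ln(1+r) = −ln(0.63207)/ln(1.01192) ≈ 38.725, so the balance reaches zero during payment 39.

39 months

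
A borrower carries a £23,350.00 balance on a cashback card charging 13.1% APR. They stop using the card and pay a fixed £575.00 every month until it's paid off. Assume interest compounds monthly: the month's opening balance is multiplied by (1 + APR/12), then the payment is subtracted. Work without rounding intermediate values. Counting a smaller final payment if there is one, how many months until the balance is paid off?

54 months

Monthly rate r = 13.1%/12 = 1.09167% = 0.0109167.
Recurrence: B ← B·(1+r) − £575.00.
Month 1: interest £254.90; balance after payment £23,029.90.
Month 2: interest £251.41; balance after payment £22,706.31.
Closed form: n = −ln(1 − rB₀/P)/ln(1+r) = −ln(0.55669)/ln(1.01092) ≈ 53.949, so the balance reaches zero during payment 54.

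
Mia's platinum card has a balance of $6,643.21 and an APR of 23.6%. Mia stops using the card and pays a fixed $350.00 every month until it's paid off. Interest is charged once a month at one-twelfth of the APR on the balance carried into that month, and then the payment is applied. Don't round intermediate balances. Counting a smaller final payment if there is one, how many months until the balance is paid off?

Monthly rate r = 23.6%/12 = 1.96667% = 0.0196667.
Recurrence: B ← B·(1+r) − $350.00.
Month 1: interest $130.65; balance after payment $6,423.86.
Month 2: interest $126.34; balance after payment $6,200.20.
Closed form: n = −ln(1 − rB₀/P)/ln(1+r) = −ln(0.62671)/ln(1.01967) ≈ 23.992, so the balance reaches zero during payment 24.

24 payments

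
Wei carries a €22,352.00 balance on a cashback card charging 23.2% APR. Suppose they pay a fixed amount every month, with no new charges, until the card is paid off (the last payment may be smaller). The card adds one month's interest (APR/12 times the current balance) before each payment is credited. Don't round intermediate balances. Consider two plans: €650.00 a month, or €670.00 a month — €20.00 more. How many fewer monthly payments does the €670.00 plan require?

3 fewer payments

Monthly rate r = 23.2%/12 = 1.93333% = 0.0193333.
At €650.00/mo: n = ⌈−ln(1 − rB₀/P)/ln(1+r)⌉ = 58 payments (last €55.85); total interest = total paid − €22,352.00 = €14,753.85.
At €670.00/mo: 55 payments (last €54.84); total interest €13,882.84.
Payments saved = 58 − 55 = 3.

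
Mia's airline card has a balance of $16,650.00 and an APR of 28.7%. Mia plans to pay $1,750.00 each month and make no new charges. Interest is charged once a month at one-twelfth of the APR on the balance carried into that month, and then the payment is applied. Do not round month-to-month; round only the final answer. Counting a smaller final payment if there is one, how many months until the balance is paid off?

Monthly rate r = 28.7%/12 = 2.39167% = 0.0239167.
Recurrence: B ← B·(1+r) − $1,750.00.
Month 1: interest $398.21; balance after payment $15,298.21.
Month 2: interest $365.88; balance after payment $13,914.09.
Closed form: n = −ln(1 − rB₀/P)/ln(1+r) = −ln(0.77245)/ln(1.02392) ≈ 10.924, so the balance reaches zero during payment 11.

11 payments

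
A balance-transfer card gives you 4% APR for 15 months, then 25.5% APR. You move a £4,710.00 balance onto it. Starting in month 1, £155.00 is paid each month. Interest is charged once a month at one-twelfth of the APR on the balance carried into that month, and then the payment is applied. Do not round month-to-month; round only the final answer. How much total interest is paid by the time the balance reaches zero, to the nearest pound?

Promo months 1–15 at r₀ = 4%/12 = 0.00333333; months 16+ at r₁ = 25.5%/12 = 0.02125.
After month 15: iterate B ← B·(1+r₀) − £155.00 for 15 months → £2,571.03.
Then at r₁ with £155.00/mo: n₂ = −ln(1 − r₁·B/P)/ln(1+r₁) ≈ 20.67 → 21 more payments.
Total paid = 35·£155.00 + £103.99 = £5,528.99; interest = £5,528.99 − £4,710.00 = £818.99.

£819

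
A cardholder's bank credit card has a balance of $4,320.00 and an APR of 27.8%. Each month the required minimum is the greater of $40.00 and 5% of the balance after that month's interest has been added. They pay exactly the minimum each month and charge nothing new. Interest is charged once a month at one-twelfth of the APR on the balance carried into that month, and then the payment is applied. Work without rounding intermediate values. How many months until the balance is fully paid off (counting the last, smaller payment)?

Monthly rate r = 27.8%/12 = 2.31667% = 0.0231667.
While 5% of the post-interest balance exceeds $40.00, each month B ← (B·(1+r))·(1 − 0.05), i.e. B shrinks by the factor (1+r)·0.95 = 0.97201.
This holds for months 1–61. Entering month 62 the balance is $764.46; 5% of the post-interest balance is now below $40.00, so the flat $40.00 minimum applies from here.
From month 62 a fixed $40.00 at rate r clears $764.46 in 26 more payments. Total: 61 + 26 = 87 months.

87 months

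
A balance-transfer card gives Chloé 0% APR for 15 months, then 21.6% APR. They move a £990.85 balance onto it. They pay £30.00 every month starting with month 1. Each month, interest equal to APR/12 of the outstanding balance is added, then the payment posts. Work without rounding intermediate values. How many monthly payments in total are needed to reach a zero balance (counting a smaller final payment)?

Promo months 1–15 at r₀ = 0%/12 = 0; months 16+ at r₁ = 21.6%/12 = 0.018.
After month 15 (no interest yet): B = £990.85 − 15·£30.00 = £540.85.
Then at r₁ with £30.00/mo: n₂ = −ln(1 − r₁·B/P)/ln(1+r₁) ≈ 21.99 → 22 more payments.

37 months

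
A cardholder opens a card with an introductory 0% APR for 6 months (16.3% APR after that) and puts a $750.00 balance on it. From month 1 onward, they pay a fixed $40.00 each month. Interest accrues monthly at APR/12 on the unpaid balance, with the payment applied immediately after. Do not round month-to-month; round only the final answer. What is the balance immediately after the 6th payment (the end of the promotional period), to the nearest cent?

Promo months 1–6 at r₀ = 0%/12 = 0; months 7+ at r₁ = 16.3%/12 = 0.0135833.
After month 6 (no interest yet): B = $750.00 − 6·$40.00 = $510.00.

$510.00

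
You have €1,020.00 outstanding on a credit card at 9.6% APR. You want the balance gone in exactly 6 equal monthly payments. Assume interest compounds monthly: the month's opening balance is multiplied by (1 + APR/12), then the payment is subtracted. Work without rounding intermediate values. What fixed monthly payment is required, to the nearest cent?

€174.79

Monthly rate r = 9.6%/12 = 0.8% = 0.008.
Level-payment amortization: P = B₀·r / (1 − (1+r)^(−n)) = 1020.00·0.008 / (1 − 1.008^(−6)).
Denominator 1 − (1+r)^(−6) = 0.046684164.
P = 8.16 / 0.046684164 ≈ 174.79.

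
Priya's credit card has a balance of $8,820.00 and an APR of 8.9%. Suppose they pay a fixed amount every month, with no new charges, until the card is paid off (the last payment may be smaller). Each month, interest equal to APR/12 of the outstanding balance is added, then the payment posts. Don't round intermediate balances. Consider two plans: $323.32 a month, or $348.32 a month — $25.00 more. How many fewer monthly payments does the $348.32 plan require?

2 fewer payments

Monthly rate r = 8.9%/12 = 0.741667% = 0.00741667.
At $323.32/mo: n = ⌈−ln(1 − rB₀/P)/ln(1+r)⌉ = 31 payments (last $191.60); total interest = total paid − $8,820.00 = $1,071.20.
At $348.32/mo: 29 payments (last $52.49); total interest $985.45.
Payments saved = 31 − 29 = 2.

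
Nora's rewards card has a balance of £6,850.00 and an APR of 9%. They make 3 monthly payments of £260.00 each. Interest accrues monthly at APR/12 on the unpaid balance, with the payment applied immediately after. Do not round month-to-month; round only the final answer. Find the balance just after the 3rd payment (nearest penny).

£6,219.42

Monthly rate r = 9%/12 = 0.75% = 0.0075.
Each month: B ← B·(1+r) − £260.00.
Month 1: interest £51.38; balance after payment £6,641.38.
Month 2: interest £49.81; balance after payment £6,431.19.
Month 3: interest £48.23; balance after payment £6,219.42.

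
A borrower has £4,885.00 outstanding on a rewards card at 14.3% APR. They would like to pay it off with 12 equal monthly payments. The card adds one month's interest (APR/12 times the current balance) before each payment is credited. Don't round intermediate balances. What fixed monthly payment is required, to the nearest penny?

£439.30

Monthly rate r = 14.3%/12 = 1.19167% = 0.0119167.
Level-payment amortization: P = B₀·r / (1 − (1+r)^(−n)) = 4885.00·0.0119167 / (1 − 1.01192^(−12)).
Denominator 1 − (1+r)^(−12) = 0.132512926.
P = 58.2129 / 0.132512926 ≈ 439.30.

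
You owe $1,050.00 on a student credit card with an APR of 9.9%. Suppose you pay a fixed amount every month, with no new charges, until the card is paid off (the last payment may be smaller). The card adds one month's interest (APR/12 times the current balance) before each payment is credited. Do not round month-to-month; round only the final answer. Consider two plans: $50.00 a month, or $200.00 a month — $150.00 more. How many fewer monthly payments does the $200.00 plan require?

Monthly rate r = 9.9%/12 = 0.825% = 0.00825.
At $50.00/mo: n = ⌈−ln(1 − rB₀/P)/ln(1+r)⌉ = 24 payments (last $7.82); total interest = total paid − $1,050.00 = $107.82.
At $200.00/mo: 6 payments (last $78.03); total interest $28.03.
Payments saved = 24 − 6 = 18.

18 fewer payments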